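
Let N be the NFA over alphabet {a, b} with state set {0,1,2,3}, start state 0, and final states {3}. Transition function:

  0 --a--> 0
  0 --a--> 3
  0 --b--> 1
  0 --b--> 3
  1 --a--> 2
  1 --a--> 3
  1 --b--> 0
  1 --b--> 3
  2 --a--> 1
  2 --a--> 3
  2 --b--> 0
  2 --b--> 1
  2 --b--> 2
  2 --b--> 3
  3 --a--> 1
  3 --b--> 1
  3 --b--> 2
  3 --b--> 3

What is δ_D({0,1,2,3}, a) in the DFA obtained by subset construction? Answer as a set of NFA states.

{0,1,2,3}

δ(0,a) = {0,3}; δ(1,a) = {2,3}; δ(2,a) = {1,3}; δ(3,a) = {1}.
Union: {0,1,2,3}.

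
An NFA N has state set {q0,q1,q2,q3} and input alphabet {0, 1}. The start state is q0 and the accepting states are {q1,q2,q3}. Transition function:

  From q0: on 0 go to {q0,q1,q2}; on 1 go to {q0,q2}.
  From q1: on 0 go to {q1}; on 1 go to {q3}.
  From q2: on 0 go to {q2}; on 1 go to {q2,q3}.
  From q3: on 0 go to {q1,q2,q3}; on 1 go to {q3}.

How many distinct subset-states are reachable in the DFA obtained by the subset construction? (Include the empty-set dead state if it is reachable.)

Start state of the DFA: {q0}.
{q0} --0--> {q0,q1,q2}  [new]
{q0} --1--> {q0,q2}  [new]
{q0,q1,q2} --0--> {q0,q1,q2}  [seen]
{q0,q1,q2} --1--> {q0,q2,q3}  [new]
{q0,q2} --0--> {q0,q1,q2}  [seen]
{q0,q2} --1--> {q0,q2,q3}  [seen]
{q0,q2,q3} --0--> {q0,q1,q2,q3}  [new]
{q0,q2,q3} --1--> {q0,q2,q3}  [seen]
{q0,q1,q2,q3} --0--> {q0,q1,q2,q3}  [seen]
{q0,q1,q2,q3} --1--> {q0,q2,q3}  [seen]
Reachable DFA states: {q0}, {q0,q1,q2}, {q0,q2}, {q0,q2,q3}, {q0,q1,q2,q3}.

5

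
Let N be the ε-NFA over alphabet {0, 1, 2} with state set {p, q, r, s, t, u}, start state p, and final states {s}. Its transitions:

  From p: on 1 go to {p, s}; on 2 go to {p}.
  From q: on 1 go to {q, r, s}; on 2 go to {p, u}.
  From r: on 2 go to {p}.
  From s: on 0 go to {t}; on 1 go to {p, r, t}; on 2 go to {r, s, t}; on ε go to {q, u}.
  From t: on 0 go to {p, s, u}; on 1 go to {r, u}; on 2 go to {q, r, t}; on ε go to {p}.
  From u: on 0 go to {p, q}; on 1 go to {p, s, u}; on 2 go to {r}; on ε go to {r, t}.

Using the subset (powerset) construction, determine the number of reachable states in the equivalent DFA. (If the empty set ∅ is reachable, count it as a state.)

3

Start state of the DFA: {p} (ε-closure of the NFA start).
{p} --0--> ∅  [new]
{p} --1--> {p, q, r, s, t, u}  [new]
{p} --2--> {p}  [seen]
∅ --0--> ∅  [seen]
∅ --1--> ∅  [seen]
∅ --2--> ∅  [seen]
{p, q, r, s, t, u} --0--> {p, q, r, s, t, u}  [seen]
{p, q, r, s, t, u} --1--> {p, q, r, s, t, u}  [seen]
{p, q, r, s, t, u} --2--> {p, q, r, s, t, u}  [seen]
Reachable DFA states: {p}, ∅, {p, q, r, s, t, u}.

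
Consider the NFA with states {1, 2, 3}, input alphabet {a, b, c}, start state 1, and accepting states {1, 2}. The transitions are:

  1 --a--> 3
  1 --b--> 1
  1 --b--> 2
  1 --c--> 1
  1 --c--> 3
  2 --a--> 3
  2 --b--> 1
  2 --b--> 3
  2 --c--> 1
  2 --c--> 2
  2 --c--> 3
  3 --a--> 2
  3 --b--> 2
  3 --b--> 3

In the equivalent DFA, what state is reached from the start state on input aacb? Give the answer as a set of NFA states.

{1, 2, 3}

Start: {1}.
δ(1,a) = {3}.
Union: {3}.
After a: {3}.
δ(3,a) = {2}.
Union: {2}.
After a: {2}.
δ(2,c) = {1, 2, 3}.
Union: {1, 2, 3}.
After c: {1, 2, 3}.
δ(1,b) = {1, 2}; δ(2,b) = {1, 3}; δ(3,b) = {2, 3}.
Union: {1, 2, 3}.
After b: {1, 2, 3}.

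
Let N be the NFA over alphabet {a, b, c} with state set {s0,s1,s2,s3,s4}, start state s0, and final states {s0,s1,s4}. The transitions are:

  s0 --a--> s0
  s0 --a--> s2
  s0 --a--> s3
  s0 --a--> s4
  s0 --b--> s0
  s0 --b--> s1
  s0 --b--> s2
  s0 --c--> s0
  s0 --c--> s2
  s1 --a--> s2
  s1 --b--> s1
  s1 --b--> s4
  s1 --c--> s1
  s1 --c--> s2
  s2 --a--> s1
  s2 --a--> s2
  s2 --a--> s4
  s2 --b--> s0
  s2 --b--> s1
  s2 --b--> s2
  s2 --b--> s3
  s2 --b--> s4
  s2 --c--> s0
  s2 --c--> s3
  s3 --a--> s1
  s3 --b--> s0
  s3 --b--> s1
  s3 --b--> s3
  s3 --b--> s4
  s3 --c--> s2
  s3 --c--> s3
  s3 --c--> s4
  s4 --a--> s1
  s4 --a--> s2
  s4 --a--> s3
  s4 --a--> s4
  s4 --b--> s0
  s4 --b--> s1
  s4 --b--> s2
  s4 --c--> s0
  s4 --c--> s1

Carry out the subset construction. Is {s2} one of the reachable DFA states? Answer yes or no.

no

Start state of the DFA: {s0}.
{s0} --a--> {s0,s2,s3,s4}  [new]
{s0} --b--> {s0,s1,s2}  [new]
{s0} --c--> {s0,s2}  [new]
{s0,s2,s3,s4} --a--> {s0,s1,s2,s3,s4}  [new]
{s0,s2,s3,s4} --b--> {s0,s1,s2,s3,s4}  [seen]
{s0,s2,s3,s4} --c--> {s0,s1,s2,s3,s4}  [seen]
{s0,s1,s2} --a--> {s0,s1,s2,s3,s4}  [seen]
{s0,s1,s2} --b--> {s0,s1,s2,s3,s4}  [seen]
{s0,s1,s2} --c--> {s0,s1,s2,s3}  [new]
{s0,s2} --a--> {s0,s1,s2,s3,s4}  [seen]
{s0,s2} --b--> {s0,s1,s2,s3,s4}  [seen]
{s0,s2} --c--> {s0,s2,s3}  [new]
{s0,s1,s2,s3,s4} --a--> {s0,s1,s2,s3,s4}  [seen]
{s0,s1,s2,s3,s4} --b--> {s0,s1,s2,s3,s4}  [seen]
{s0,s1,s2,s3,s4} --c--> {s0,s1,s2,s3,s4}  [seen]
{s0,s1,s2,s3} --a--> {s0,s1,s2,s3,s4}  [seen]
{s0,s1,s2,s3} --b--> {s0,s1,s2,s3,s4}  [seen]
{s0,s1,s2,s3} --c--> {s0,s1,s2,s3,s4}  [seen]
{s0,s2,s3} --a--> {s0,s1,s2,s3,s4}  [seen]
{s0,s2,s3} --b--> {s0,s1,s2,s3,s4}  [seen]
{s0,s2,s3} --c--> {s0,s2,s3,s4}  [seen]
Reachable DFA states: {s0}, {s0,s2,s3,s4}, {s0,s1,s2}, {s0,s2}, {s0,s1,s2,s3,s4}, {s0,s1,s2,s3}, {s0,s2,s3}.
{s2} is not among them.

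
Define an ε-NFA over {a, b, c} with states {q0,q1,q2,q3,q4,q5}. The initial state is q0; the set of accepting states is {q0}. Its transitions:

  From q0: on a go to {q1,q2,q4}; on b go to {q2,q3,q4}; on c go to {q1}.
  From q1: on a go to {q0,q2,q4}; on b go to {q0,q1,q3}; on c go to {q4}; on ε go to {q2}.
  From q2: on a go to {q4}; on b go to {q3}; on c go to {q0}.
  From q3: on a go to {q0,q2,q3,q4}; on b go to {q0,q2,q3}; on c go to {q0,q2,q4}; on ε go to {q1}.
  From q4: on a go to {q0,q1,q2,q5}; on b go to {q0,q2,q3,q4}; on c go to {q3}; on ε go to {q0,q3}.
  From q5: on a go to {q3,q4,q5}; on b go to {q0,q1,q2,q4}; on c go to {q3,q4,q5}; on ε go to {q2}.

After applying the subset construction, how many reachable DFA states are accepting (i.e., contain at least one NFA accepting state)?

Start state of the DFA: {q0} (ε-closure of the NFA start).
{q0} --a--> {q0,q1,q2,q3,q4}  [new]
{q0} --b--> {q0,q1,q2,q3,q4}  [seen]
{q0} --c--> {q1,q2}  [new]
{q0,q1,q2,q3,q4} --a--> {q0,q1,q2,q3,q4,q5}  [new]
{q0,q1,q2,q3,q4} --b--> {q0,q1,q2,q3,q4}  [seen]
{q0,q1,q2,q3,q4} --c--> {q0,q1,q2,q3,q4}  [seen]
{q1,q2} --a--> {q0,q1,q2,q3,q4}  [seen]
{q1,q2} --b--> {q0,q1,q2,q3}  [new]
{q1,q2} --c--> {q0,q1,q2,q3,q4}  [seen]
{q0,q1,q2,q3,q4,q5} --a--> {q0,q1,q2,q3,q4,q5}  [seen]
{q0,q1,q2,q3,q4,q5} --b--> {q0,q1,q2,q3,q4}  [seen]
{q0,q1,q2,q3,q4,q5} --c--> {q0,q1,q2,q3,q4,q5}  [seen]
{q0,q1,q2,q3} --a--> {q0,q1,q2,q3,q4}  [seen]
{q0,q1,q2,q3} --b--> {q0,q1,q2,q3,q4}  [seen]
{q0,q1,q2,q3} --c--> {q0,q1,q2,q3,q4}  [seen]
Reachable DFA states: {q0}, {q0,q1,q2,q3,q4}, {q1,q2}, {q0,q1,q2,q3,q4,q5}, {q0,q1,q2,q3}.
Accepting DFA states (contain an NFA accepting state): {q0}, {q0,q1,q2,q3,q4}, {q0,q1,q2,q3,q4,q5}, {q0,q1,q2,q3}.

4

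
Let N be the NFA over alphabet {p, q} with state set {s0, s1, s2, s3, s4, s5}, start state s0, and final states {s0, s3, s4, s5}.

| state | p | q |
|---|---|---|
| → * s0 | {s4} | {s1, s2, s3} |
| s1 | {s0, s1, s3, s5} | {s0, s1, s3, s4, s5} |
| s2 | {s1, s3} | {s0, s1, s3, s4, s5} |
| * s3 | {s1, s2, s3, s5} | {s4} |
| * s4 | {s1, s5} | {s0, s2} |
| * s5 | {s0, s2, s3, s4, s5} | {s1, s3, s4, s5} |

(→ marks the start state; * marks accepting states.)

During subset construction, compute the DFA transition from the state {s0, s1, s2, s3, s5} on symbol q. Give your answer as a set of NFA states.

δ(s0,q) = {s1, s2, s3}; δ(s1,q) = {s0, s1, s3, s4, s5}; δ(s2,q) = {s0, s1, s3, s4, s5}; δ(s3,q) = {s4}; δ(s5,q) = {s1, s3, s4, s5}.
Union: {s0, s1, s2, s3, s4, s5}.

{s0, s1, s2, s3, s4, s5}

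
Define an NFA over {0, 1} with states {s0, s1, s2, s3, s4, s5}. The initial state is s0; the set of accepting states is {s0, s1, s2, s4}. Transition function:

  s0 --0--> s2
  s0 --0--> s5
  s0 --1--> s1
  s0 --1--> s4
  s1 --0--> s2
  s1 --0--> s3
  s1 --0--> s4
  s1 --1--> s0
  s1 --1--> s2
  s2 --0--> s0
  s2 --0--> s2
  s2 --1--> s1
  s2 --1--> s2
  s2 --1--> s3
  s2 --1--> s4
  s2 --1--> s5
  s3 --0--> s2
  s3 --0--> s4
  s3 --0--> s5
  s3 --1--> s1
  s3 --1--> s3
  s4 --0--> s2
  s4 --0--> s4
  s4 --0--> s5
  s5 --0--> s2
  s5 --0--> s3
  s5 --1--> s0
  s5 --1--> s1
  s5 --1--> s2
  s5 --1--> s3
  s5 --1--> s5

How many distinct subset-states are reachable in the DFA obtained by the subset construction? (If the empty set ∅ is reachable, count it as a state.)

12

Start state of the DFA: {s0}.
{s0} --0--> {s2, s5}  [new]
{s0} --1--> {s1, s4}  [new]
{s2, s5} --0--> {s0, s2, s3}  [new]
{s2, s5} --1--> {s0, s1, s2, s3, s4, s5}  [new]
{s1, s4} --0--> {s2, s3, s4, s5}  [new]
{s1, s4} --1--> {s0, s2}  [new]
{s0, s2, s3} --0--> {s0, s2, s4, s5}  [new]
{s0, s2, s3} --1--> {s1, s2, s3, s4, s5}  [new]
{s0, s1, s2, s3, s4, s5} --0--> {s0, s2, s3, s4, s5}  [new]
{s0, s1, s2, s3, s4, s5} --1--> {s0, s1, s2, s3, s4, s5}  [seen]
{s2, s3, s4, s5} --0--> {s0, s2, s3, s4, s5}  [seen]
{s2, s3, s4, s5} --1--> {s0, s1, s2, s3, s4, s5}  [seen]
{s0, s2} --0--> {s0, s2, s5}  [new]
{s0, s2} --1--> {s1, s2, s3, s4, s5}  [seen]
{s0, s2, s4, s5} --0--> {s0, s2, s3, s4, s5}  [seen]
{s0, s2, s4, s5} --1--> {s0, s1, s2, s3, s4, s5}  [seen]
{s1, s2, s3, s4, s5} --0--> {s0, s2, s3, s4, s5}  [seen]
{s1, s2, s3, s4, s5} --1--> {s0, s1, s2, s3, s4, s5}  [seen]
{s0, s2, s3, s4, s5} --0--> {s0, s2, s3, s4, s5}  [seen]
{s0, s2, s3, s4, s5} --1--> {s0, s1, s2, s3, s4, s5}  [seen]
{s0, s2, s5} --0--> {s0, s2, s3, s5}  [new]
{s0, s2, s5} --1--> {s0, s1, s2, s3, s4, s5}  [seen]
{s0, s2, s3, s5} --0--> {s0, s2, s3, s4, s5}  [seen]
{s0, s2, s3, s5} --1--> {s0, s1, s2, s3, s4, s5}  [seen]
Reachable DFA states: {s0}, {s2, s5}, {s1, s4}, {s0, s2, s3}, {s0, s1, s2, s3, s4, s5}, {s2, s3, s4, s5}, {s0, s2}, {s0, s2, s4, s5}, {s1, s2, s3, s4, s5}, {s0, s2, s3, s4, s5}, {s0, s2, s5}, {s0, s2, s3, s5}.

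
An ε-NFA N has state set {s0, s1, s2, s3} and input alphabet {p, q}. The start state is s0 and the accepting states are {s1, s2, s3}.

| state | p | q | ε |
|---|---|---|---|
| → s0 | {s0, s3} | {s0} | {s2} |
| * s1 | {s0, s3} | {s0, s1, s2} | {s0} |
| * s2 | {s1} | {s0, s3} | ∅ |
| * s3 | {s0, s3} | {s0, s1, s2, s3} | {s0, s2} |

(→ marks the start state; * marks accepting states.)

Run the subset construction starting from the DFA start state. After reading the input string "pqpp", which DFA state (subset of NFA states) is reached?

Start: {s0, s2}.
δ(s0,p) = {s0, s3}; δ(s2,p) = {s1}.
Union: {s0, s1, s3}.
ε-closure gives {s0, s1, s2, s3}.
After p: {s0, s1, s2, s3}.
δ(s0,q) = {s0}; δ(s1,q) = {s0, s1, s2}; δ(s2,q) = {s0, s3}; δ(s3,q) = {s0, s1, s2, s3}.
Union: {s0, s1, s2, s3}.
After q: {s0, s1, s2, s3}.
δ(s0,p) = {s0, s3}; δ(s1,p) = {s0, s3}; δ(s2,p) = {s1}; δ(s3,p) = {s0, s3}.
Union: {s0, s1, s3}.
ε-closure gives {s0, s1, s2, s3}.
After p: {s0, s1, s2, s3}.
δ(s0,p) = {s0, s3}; δ(s1,p) = {s0, s3}; δ(s2,p) = {s1}; δ(s3,p) = {s0, s3}.
Union: {s0, s1, s3}.
ε-closure gives {s0, s1, s2, s3}.
After p: {s0, s1, s2, s3}.

{s0, s1, s2, s3}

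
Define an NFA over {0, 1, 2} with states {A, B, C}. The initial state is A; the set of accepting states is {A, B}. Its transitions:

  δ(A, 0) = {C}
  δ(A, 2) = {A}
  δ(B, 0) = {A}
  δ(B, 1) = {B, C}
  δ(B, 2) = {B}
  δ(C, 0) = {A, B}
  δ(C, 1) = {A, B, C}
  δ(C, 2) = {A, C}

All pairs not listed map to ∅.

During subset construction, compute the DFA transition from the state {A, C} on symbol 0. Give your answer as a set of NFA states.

{A, B, C}

δ(A,0) = {C}; δ(C,0) = {A, B}.
Union: {A, B, C}.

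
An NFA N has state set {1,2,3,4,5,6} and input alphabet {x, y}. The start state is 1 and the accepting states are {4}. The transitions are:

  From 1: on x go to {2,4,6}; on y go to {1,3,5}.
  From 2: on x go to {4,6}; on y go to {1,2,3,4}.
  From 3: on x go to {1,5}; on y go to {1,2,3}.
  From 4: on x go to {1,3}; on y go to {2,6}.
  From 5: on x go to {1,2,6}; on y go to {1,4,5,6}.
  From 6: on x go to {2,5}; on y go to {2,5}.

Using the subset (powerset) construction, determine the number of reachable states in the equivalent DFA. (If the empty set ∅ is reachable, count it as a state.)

Start state of the DFA: {1}.
{1} --x--> {2,4,6}  [new]
{1} --y--> {1,3,5}  [new]
{2,4,6} --x--> {1,2,3,4,5,6}  [new]
{2,4,6} --y--> {1,2,3,4,5,6}  [seen]
{1,3,5} --x--> {1,2,4,5,6}  [new]
{1,3,5} --y--> {1,2,3,4,5,6}  [seen]
{1,2,3,4,5,6} --x--> {1,2,3,4,5,6}  [seen]
{1,2,3,4,5,6} --y--> {1,2,3,4,5,6}  [seen]
{1,2,4,5,6} --x--> {1,2,3,4,5,6}  [seen]
{1,2,4,5,6} --y--> {1,2,3,4,5,6}  [seen]
Reachable DFA states: {1}, {2,4,6}, {1,3,5}, {1,2,3,4,5,6}, {1,2,4,5,6}.

5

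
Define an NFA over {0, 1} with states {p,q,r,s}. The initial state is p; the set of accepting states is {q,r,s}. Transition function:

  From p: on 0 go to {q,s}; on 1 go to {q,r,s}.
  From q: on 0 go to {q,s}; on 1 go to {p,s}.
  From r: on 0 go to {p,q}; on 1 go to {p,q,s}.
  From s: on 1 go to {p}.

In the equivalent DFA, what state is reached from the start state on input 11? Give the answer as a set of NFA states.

{p,q,s}

Start: {p}.
δ(p,1) = {q,r,s}.
Union: {q,r,s}.
After 1: {q,r,s}.
δ(q,1) = {p,s}; δ(r,1) = {p,q,s}; δ(s,1) = {p}.
Union: {p,q,s}.
After 1: {p,q,s}.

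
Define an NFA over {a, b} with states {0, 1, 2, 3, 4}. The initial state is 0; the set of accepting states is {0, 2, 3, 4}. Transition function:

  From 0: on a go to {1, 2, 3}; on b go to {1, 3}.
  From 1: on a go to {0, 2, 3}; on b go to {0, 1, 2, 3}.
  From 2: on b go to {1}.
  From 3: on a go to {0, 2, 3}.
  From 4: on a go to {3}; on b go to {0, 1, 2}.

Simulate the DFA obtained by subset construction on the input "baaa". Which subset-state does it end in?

{0, 1, 2, 3}

Start: {0}.
δ(0,b) = {1, 3}.
Union: {1, 3}.
After b: {1, 3}.
δ(1,a) = {0, 2, 3}; δ(3,a) = {0, 2, 3}.
Union: {0, 2, 3}.
After a: {0, 2, 3}.
δ(0,a) = {1, 2, 3}; δ(2,a) = ∅; δ(3,a) = {0, 2, 3}.
Union: {0, 1, 2, 3}.
After a: {0, 1, 2, 3}.
δ(0,a) = {1, 2, 3}; δ(1,a) = {0, 2, 3}; δ(2,a) = ∅; δ(3,a) = {0, 2, 3}.
Union: {0, 1, 2, 3}.
After a: {0, 1, 2, 3}.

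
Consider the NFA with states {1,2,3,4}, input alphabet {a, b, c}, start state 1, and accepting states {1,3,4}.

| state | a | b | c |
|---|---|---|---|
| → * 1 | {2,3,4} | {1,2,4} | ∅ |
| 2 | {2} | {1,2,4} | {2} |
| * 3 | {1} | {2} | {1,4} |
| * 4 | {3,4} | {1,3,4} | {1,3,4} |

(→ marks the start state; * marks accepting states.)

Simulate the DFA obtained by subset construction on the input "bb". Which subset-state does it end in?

Start: {1}.
δ(1,b) = {1,2,4}.
Union: {1,2,4}.
After b: {1,2,4}.
δ(1,b) = {1,2,4}; δ(2,b) = {1,2,4}; δ(4,b) = {1,3,4}.
Union: {1,2,3,4}.
After b: {1,2,3,4}.

{1,2,3,4}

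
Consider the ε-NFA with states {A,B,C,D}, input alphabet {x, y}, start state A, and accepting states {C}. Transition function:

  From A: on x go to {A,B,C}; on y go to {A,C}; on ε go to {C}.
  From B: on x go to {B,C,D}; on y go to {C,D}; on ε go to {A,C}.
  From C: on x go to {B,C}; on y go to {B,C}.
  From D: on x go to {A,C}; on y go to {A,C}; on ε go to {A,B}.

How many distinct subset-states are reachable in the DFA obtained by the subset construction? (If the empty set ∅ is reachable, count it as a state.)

3

Start state of the DFA: {A,C} (ε-closure of the NFA start).
{A,C} --x--> {A,B,C}  [new]
{A,C} --y--> {A,B,C}  [seen]
{A,B,C} --x--> {A,B,C,D}  [new]
{A,B,C} --y--> {A,B,C,D}  [seen]
{A,B,C,D} --x--> {A,B,C,D}  [seen]
{A,B,C,D} --y--> {A,B,C,D}  [seen]
Reachable DFA states: {A,C}, {A,B,C}, {A,B,C,D}.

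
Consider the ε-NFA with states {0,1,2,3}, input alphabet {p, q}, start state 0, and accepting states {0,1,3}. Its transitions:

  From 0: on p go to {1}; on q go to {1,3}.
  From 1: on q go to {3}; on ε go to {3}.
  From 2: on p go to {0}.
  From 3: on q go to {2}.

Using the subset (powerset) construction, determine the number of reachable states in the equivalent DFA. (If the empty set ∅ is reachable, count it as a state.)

5

Start state of the DFA: {0} (ε-closure of the NFA start).
{0} --p--> {1,3}  [new]
{0} --q--> {1,3}  [seen]
{1,3} --p--> ∅  [new]
{1,3} --q--> {2,3}  [new]
∅ --p--> ∅  [seen]
∅ --q--> ∅  [seen]
{2,3} --p--> {0}  [seen]
{2,3} --q--> {2}  [new]
{2} --p--> {0}  [seen]
{2} --q--> ∅  [seen]
Reachable DFA states: {0}, {1,3}, ∅, {2,3}, {2}.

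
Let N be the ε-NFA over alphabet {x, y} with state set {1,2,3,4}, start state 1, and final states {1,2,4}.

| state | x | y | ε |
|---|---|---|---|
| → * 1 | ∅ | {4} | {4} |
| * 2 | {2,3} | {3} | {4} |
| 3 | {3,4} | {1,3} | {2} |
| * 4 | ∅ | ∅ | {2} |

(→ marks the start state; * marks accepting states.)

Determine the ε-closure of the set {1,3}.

{1,2,3,4}

Begin with {1,3}.
1 →ε {4}; add 4.
4 →ε {2}; add 2.
ε-closure = {1,2,3,4}.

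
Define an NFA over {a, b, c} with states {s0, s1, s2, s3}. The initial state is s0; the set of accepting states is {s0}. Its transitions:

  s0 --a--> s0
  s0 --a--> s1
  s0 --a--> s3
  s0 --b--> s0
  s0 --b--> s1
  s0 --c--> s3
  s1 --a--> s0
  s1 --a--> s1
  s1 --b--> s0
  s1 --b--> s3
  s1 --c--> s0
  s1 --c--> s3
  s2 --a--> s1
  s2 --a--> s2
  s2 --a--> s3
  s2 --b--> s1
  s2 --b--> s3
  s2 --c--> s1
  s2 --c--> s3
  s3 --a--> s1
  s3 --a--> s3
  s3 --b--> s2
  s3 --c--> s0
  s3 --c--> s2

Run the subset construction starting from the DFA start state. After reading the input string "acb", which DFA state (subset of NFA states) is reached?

{s0, s1, s2, s3}

Start: {s0}.
δ(s0,a) = {s0, s1, s3}.
Union: {s0, s1, s3}.
After a: {s0, s1, s3}.
δ(s0,c) = {s3}; δ(s1,c) = {s0, s3}; δ(s3,c) = {s0, s2}.
Union: {s0, s2, s3}.
After c: {s0, s2, s3}.
δ(s0,b) = {s0, s1}; δ(s2,b) = {s1, s3}; δ(s3,b) = {s2}.
Union: {s0, s1, s2, s3}.
After b: {s0, s1, s2, s3}.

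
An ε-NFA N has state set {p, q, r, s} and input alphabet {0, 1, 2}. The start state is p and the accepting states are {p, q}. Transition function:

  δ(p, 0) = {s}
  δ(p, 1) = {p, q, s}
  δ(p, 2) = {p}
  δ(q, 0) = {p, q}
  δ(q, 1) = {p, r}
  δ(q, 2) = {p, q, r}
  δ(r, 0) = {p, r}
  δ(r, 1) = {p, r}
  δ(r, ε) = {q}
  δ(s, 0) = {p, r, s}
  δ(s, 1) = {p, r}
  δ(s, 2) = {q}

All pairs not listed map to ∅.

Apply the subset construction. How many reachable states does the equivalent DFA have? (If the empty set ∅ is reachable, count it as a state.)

Start state of the DFA: {p} (ε-closure of the NFA start).
{p} --0--> {s}  [new]
{p} --1--> {p, q, s}  [new]
{p} --2--> {p}  [seen]
{s} --0--> {p, q, r, s}  [new]
{s} --1--> {p, q, r}  [new]
{s} --2--> {q}  [new]
{p, q, s} --0--> {p, q, r, s}  [seen]
{p, q, s} --1--> {p, q, r, s}  [seen]
{p, q, s} --2--> {p, q, r}  [seen]
{p, q, r, s} --0--> {p, q, r, s}  [seen]
{p, q, r, s} --1--> {p, q, r, s}  [seen]
{p, q, r, s} --2--> {p, q, r}  [seen]
{p, q, r} --0--> {p, q, r, s}  [seen]
{p, q, r} --1--> {p, q, r, s}  [seen]
{p, q, r} --2--> {p, q, r}  [seen]
{q} --0--> {p, q}  [new]
{q} --1--> {p, q, r}  [seen]
{q} --2--> {p, q, r}  [seen]
{p, q} --0--> {p, q, s}  [seen]
{p, q} --1--> {p, q, r, s}  [seen]
{p, q} --2--> {p, q, r}  [seen]
Reachable DFA states: {p}, {s}, {p, q, s}, {p, q, r, s}, {p, q, r}, {q}, {p, q}.

7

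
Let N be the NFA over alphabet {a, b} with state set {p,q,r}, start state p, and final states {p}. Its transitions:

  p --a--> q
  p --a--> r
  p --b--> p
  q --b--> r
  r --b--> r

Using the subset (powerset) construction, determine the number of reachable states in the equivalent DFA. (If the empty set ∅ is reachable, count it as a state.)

Start state of the DFA: {p}.
{p} --a--> {q,r}  [new]
{p} --b--> {p}  [seen]
{q,r} --a--> ∅  [new]
{q,r} --b--> {r}  [new]
∅ --a--> ∅  [seen]
∅ --b--> ∅  [seen]
{r} --a--> ∅  [seen]
{r} --b--> {r}  [seen]
Reachable DFA states: {p}, {q,r}, ∅, {r}.

4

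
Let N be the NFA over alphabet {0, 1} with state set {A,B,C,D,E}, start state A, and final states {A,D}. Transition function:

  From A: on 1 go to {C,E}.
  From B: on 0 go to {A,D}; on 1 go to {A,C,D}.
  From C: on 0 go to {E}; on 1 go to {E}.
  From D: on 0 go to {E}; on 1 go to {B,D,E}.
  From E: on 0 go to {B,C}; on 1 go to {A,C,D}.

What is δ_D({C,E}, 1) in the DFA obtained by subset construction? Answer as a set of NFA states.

{A,C,D,E}

δ(C,1) = {E}; δ(E,1) = {A,C,D}.
Union: {A,C,D,E}.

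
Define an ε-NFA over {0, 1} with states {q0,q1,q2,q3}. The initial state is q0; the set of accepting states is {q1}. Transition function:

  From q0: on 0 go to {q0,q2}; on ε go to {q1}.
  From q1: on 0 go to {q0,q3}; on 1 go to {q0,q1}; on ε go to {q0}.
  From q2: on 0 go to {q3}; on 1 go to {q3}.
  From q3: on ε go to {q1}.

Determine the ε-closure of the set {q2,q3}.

{q0,q1,q2,q3}

Begin with {q2,q3}.
q3 →ε {q1}; add q1.
q1 →ε {q0}; add q0.
ε-closure = {q0,q1,q2,q3}.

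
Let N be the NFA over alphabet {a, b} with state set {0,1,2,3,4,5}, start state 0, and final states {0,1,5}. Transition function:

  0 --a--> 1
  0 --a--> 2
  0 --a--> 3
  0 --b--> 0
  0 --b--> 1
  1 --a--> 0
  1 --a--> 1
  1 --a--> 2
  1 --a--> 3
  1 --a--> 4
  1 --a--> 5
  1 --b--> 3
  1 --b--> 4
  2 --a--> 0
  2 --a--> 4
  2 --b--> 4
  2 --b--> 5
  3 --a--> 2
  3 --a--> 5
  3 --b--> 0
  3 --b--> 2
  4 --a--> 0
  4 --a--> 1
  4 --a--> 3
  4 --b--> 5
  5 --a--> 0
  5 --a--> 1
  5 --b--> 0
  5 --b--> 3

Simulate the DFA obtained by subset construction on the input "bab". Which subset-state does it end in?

{0,1,2,3,4,5}

Start: {0}.
δ(0,b) = {0,1}.
Union: {0,1}.
After b: {0,1}.
δ(0,a) = {1,2,3}; δ(1,a) = {0,1,2,3,4,5}.
Union: {0,1,2,3,4,5}.
After a: {0,1,2,3,4,5}.
δ(0,b) = {0,1}; δ(1,b) = {3,4}; δ(2,b) = {4,5}; δ(3,b) = {0,2}; δ(4,b) = {5}; δ(5,b) = {0,3}.
Union: {0,1,2,3,4,5}.
After b: {0,1,2,3,4,5}.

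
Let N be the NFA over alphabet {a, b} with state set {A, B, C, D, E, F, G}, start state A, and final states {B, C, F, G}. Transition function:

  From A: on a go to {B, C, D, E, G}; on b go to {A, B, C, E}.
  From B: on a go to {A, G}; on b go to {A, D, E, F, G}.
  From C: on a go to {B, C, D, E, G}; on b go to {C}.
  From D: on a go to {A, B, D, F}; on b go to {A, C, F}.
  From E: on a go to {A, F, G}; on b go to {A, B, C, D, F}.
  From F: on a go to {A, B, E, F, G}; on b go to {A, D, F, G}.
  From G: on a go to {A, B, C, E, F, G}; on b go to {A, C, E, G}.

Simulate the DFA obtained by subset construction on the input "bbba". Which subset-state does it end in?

Start: {A}.
δ(A,b) = {A, B, C, E}.
Union: {A, B, C, E}.
After b: {A, B, C, E}.
δ(A,b) = {A, B, C, E}; δ(B,b) = {A, D, E, F, G}; δ(C,b) = {C}; δ(E,b) = {A, B, C, D, F}.
Union: {A, B, C, D, E, F, G}.
After b: {A, B, C, D, E, F, G}.
δ(A,b) = {A, B, C, E}; δ(B,b) = {A, D, E, F, G}; δ(C,b) = {C}; δ(D,b) = {A, C, F}; δ(E,b) = {A, B, C, D, F}; δ(F,b) = {A, D, F, G}; δ(G,b) = {A, C, E, G}.
Union: {A, B, C, D, E, F, G}.
After b: {A, B, C, D, E, F, G}.
δ(A,a) = {B, C, D, E, G}; δ(B,a) = {A, G}; δ(C,a) = {B, C, D, E, G}; δ(D,a) = {A, B, D, F}; δ(E,a) = {A, F, G}; δ(F,a) = {A, B, E, F, G}; δ(G,a) = {A, B, C, E, F, G}.
Union: {A, B, C, D, E, F, G}.
After a: {A, B, C, D, E, F, G}.

{A, B, C, D, E, F, G}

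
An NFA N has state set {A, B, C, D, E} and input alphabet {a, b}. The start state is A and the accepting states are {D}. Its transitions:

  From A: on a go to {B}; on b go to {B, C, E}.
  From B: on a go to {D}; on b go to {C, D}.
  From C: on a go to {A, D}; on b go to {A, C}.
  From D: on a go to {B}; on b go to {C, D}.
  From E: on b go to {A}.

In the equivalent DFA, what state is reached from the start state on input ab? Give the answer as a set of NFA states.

Start: {A}.
δ(A,a) = {B}.
Union: {B}.
After a: {B}.
δ(B,b) = {C, D}.
Union: {C, D}.
After b: {C, D}.

{C, D}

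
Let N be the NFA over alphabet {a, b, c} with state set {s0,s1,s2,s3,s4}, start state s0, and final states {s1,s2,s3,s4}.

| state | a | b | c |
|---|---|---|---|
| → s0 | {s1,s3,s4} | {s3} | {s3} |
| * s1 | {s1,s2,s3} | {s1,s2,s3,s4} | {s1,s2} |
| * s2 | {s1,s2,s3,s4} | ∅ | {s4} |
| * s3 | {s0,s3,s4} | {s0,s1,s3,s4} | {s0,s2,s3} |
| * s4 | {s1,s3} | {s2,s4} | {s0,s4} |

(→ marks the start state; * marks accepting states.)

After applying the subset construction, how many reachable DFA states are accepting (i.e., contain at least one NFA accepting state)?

7

Start state of the DFA: {s0}.
{s0} --a--> {s1,s3,s4}  [new]
{s0} --b--> {s3}  [new]
{s0} --c--> {s3}  [seen]
{s1,s3,s4} --a--> {s0,s1,s2,s3,s4}  [new]
{s1,s3,s4} --b--> {s0,s1,s2,s3,s4}  [seen]
{s1,s3,s4} --c--> {s0,s1,s2,s3,s4}  [seen]
{s3} --a--> {s0,s3,s4}  [new]
{s3} --b--> {s0,s1,s3,s4}  [new]
{s3} --c--> {s0,s2,s3}  [new]
{s0,s1,s2,s3,s4} --a--> {s0,s1,s2,s3,s4}  [seen]
{s0,s1,s2,s3,s4} --b--> {s0,s1,s2,s3,s4}  [seen]
{s0,s1,s2,s3,s4} --c--> {s0,s1,s2,s3,s4}  [seen]
{s0,s3,s4} --a--> {s0,s1,s3,s4}  [seen]
{s0,s3,s4} --b--> {s0,s1,s2,s3,s4}  [seen]
{s0,s3,s4} --c--> {s0,s2,s3,s4}  [new]
{s0,s1,s3,s4} --a--> {s0,s1,s2,s3,s4}  [seen]
{s0,s1,s3,s4} --b--> {s0,s1,s2,s3,s4}  [seen]
{s0,s1,s3,s4} --c--> {s0,s1,s2,s3,s4}  [seen]
{s0,s2,s3} --a--> {s0,s1,s2,s3,s4}  [seen]
{s0,s2,s3} --b--> {s0,s1,s3,s4}  [seen]
{s0,s2,s3} --c--> {s0,s2,s3,s4}  [seen]
{s0,s2,s3,s4} --a--> {s0,s1,s2,s3,s4}  [seen]
{s0,s2,s3,s4} --b--> {s0,s1,s2,s3,s4}  [seen]
{s0,s2,s3,s4} --c--> {s0,s2,s3,s4}  [seen]
Reachable DFA states: {s0}, {s1,s3,s4}, {s3}, {s0,s1,s2,s3,s4}, {s0,s3,s4}, {s0,s1,s3,s4}, {s0,s2,s3}, {s0,s2,s3,s4}.
Accepting DFA states (contain an NFA accepting state): {s1,s3,s4}, {s3}, {s0,s1,s2,s3,s4}, {s0,s3,s4}, {s0,s1,s3,s4}, {s0,s2,s3}, {s0,s2,s3,s4}.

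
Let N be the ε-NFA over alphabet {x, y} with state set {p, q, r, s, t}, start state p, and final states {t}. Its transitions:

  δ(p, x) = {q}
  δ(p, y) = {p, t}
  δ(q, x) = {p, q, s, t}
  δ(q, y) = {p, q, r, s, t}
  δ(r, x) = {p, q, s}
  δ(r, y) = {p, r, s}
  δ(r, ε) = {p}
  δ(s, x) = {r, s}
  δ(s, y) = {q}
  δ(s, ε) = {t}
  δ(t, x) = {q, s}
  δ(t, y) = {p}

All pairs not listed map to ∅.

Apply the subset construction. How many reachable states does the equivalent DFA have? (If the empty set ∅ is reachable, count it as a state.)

Start state of the DFA: {p} (ε-closure of the NFA start).
{p} --x--> {q}  [new]
{p} --y--> {p, t}  [new]
{q} --x--> {p, q, s, t}  [new]
{q} --y--> {p, q, r, s, t}  [new]
{p, t} --x--> {q, s, t}  [new]
{p, t} --y--> {p, t}  [seen]
{p, q, s, t} --x--> {p, q, r, s, t}  [seen]
{p, q, s, t} --y--> {p, q, r, s, t}  [seen]
{p, q, r, s, t} --x--> {p, q, r, s, t}  [seen]
{p, q, r, s, t} --y--> {p, q, r, s, t}  [seen]
{q, s, t} --x--> {p, q, r, s, t}  [seen]
{q, s, t} --y--> {p, q, r, s, t}  [seen]
Reachable DFA states: {p}, {q}, {p, t}, {p, q, s, t}, {p, q, r, s, t}, {q, s, t}.

6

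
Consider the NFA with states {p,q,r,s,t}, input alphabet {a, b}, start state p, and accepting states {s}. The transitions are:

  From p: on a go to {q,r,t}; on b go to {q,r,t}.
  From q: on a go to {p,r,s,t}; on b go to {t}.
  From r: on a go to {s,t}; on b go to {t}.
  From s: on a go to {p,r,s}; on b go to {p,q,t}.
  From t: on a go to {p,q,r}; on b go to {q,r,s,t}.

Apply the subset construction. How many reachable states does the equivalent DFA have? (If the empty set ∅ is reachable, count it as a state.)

4

Start state of the DFA: {p}.
{p} --a--> {q,r,t}  [new]
{p} --b--> {q,r,t}  [seen]
{q,r,t} --a--> {p,q,r,s,t}  [new]
{q,r,t} --b--> {q,r,s,t}  [new]
{p,q,r,s,t} --a--> {p,q,r,s,t}  [seen]
{p,q,r,s,t} --b--> {p,q,r,s,t}  [seen]
{q,r,s,t} --a--> {p,q,r,s,t}  [seen]
{q,r,s,t} --b--> {p,q,r,s,t}  [seen]
Reachable DFA states: {p}, {q,r,t}, {p,q,r,s,t}, {q,r,s,t}.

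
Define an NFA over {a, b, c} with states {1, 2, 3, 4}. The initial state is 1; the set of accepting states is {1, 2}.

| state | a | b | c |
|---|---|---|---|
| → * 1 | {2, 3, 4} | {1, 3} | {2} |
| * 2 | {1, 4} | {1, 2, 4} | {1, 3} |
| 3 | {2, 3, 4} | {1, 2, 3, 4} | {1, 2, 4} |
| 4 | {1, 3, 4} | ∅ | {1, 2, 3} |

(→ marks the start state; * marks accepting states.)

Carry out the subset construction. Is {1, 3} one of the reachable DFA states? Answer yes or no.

Start state of the DFA: {1}.
{1} --a--> {2, 3, 4}  [new]
{1} --b--> {1, 3}  [new]
{1} --c--> {2}  [new]
{2, 3, 4} --a--> {1, 2, 3, 4}  [new]
{2, 3, 4} --b--> {1, 2, 3, 4}  [seen]
{2, 3, 4} --c--> {1, 2, 3, 4}  [seen]
{1, 3} --a--> {2, 3, 4}  [seen]
{1, 3} --b--> {1, 2, 3, 4}  [seen]
{1, 3} --c--> {1, 2, 4}  [new]
{2} --a--> {1, 4}  [new]
{2} --b--> {1, 2, 4}  [seen]
{2} --c--> {1, 3}  [seen]
{1, 2, 3, 4} --a--> {1, 2, 3, 4}  [seen]
{1, 2, 3, 4} --b--> {1, 2, 3, 4}  [seen]
{1, 2, 3, 4} --c--> {1, 2, 3, 4}  [seen]
{1, 2, 4} --a--> {1, 2, 3, 4}  [seen]
{1, 2, 4} --b--> {1, 2, 3, 4}  [seen]
{1, 2, 4} --c--> {1, 2, 3}  [new]
{1, 4} --a--> {1, 2, 3, 4}  [seen]
{1, 4} --b--> {1, 3}  [seen]
{1, 4} --c--> {1, 2, 3}  [seen]
{1, 2, 3} --a--> {1, 2, 3, 4}  [seen]
{1, 2, 3} --b--> {1, 2, 3, 4}  [seen]
{1, 2, 3} --c--> {1, 2, 3, 4}  [seen]
Reachable DFA states: {1}, {2, 3, 4}, {1, 3}, {2}, {1, 2, 3, 4}, {1, 2, 4}, {1, 4}, {1, 2, 3}.
{1, 3} is among them.

yes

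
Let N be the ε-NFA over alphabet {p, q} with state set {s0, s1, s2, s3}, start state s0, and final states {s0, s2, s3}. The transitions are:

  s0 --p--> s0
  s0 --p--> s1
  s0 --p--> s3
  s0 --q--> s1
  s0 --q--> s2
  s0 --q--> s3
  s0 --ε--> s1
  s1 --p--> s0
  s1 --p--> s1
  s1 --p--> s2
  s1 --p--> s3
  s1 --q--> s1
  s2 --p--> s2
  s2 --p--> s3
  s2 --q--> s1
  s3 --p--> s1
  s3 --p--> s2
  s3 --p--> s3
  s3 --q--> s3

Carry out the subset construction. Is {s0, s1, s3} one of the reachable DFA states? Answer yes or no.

Start state of the DFA: {s0, s1} (ε-closure of the NFA start).
{s0, s1} --p--> {s0, s1, s2, s3}  [new]
{s0, s1} --q--> {s1, s2, s3}  [new]
{s0, s1, s2, s3} --p--> {s0, s1, s2, s3}  [seen]
{s0, s1, s2, s3} --q--> {s1, s2, s3}  [seen]
{s1, s2, s3} --p--> {s0, s1, s2, s3}  [seen]
{s1, s2, s3} --q--> {s1, s3}  [new]
{s1, s3} --p--> {s0, s1, s2, s3}  [seen]
{s1, s3} --q--> {s1, s3}  [seen]
Reachable DFA states: {s0, s1}, {s0, s1, s2, s3}, {s1, s2, s3}, {s1, s3}.
{s0, s1, s3} is not among them.

no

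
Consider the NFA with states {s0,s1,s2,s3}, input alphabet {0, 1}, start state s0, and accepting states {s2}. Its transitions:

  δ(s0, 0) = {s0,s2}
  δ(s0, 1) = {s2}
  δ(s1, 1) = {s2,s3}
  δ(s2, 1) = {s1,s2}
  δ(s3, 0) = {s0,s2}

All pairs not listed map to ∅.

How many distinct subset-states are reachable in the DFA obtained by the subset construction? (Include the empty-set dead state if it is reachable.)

Start state of the DFA: {s0}.
{s0} --0--> {s0,s2}  [new]
{s0} --1--> {s2}  [new]
{s0,s2} --0--> {s0,s2}  [seen]
{s0,s2} --1--> {s1,s2}  [new]
{s2} --0--> ∅  [new]
{s2} --1--> {s1,s2}  [seen]
{s1,s2} --0--> ∅  [seen]
{s1,s2} --1--> {s1,s2,s3}  [new]
∅ --0--> ∅  [seen]
∅ --1--> ∅  [seen]
{s1,s2,s3} --0--> {s0,s2}  [seen]
{s1,s2,s3} --1--> {s1,s2,s3}  [seen]
Reachable DFA states: {s0}, {s0,s2}, {s2}, {s1,s2}, ∅, {s1,s2,s3}.

6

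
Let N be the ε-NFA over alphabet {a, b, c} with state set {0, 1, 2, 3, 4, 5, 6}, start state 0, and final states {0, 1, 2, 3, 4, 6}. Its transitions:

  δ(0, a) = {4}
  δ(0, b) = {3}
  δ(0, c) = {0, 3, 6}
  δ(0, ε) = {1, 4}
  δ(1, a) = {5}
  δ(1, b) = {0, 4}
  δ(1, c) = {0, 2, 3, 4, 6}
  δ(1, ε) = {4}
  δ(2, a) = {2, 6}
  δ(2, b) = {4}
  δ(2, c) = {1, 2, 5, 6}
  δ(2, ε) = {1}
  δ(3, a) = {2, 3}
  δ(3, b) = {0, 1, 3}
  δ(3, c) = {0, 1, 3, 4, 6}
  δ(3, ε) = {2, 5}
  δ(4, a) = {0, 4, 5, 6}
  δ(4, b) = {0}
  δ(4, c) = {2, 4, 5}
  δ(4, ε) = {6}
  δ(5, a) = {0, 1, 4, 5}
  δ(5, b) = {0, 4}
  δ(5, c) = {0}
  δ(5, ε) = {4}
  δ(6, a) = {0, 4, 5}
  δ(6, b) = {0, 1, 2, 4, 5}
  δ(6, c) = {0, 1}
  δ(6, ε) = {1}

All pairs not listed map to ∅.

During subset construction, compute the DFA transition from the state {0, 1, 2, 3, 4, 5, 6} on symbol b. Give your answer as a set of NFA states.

{0, 1, 2, 3, 4, 5, 6}

δ(0,b) = {3}; δ(1,b) = {0, 4}; δ(2,b) = {4}; δ(3,b) = {0, 1, 3}; δ(4,b) = {0}; δ(5,b) = {0, 4}; δ(6,b) = {0, 1, 2, 4, 5}.
Union: {0, 1, 2, 3, 4, 5}.
ε-closure gives {0, 1, 2, 3, 4, 5, 6}.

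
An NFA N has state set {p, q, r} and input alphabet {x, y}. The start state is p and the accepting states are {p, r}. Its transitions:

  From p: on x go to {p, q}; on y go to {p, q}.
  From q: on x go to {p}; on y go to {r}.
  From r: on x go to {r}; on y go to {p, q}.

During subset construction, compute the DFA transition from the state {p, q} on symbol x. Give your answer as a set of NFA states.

δ(p,x) = {p, q}; δ(q,x) = {p}.
Union: {p, q}.

{p, q}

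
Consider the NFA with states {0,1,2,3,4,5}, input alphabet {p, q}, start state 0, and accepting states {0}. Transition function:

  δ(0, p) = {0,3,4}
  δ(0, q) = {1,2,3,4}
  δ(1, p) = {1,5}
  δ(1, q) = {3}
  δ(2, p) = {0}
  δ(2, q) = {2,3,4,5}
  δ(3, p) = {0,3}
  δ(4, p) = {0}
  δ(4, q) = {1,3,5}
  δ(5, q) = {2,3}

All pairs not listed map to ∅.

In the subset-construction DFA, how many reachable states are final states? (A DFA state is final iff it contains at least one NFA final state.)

Start state of the DFA: {0}.
{0} --p--> {0,3,4}  [new]
{0} --q--> {1,2,3,4}  [new]
{0,3,4} --p--> {0,3,4}  [seen]
{0,3,4} --q--> {1,2,3,4,5}  [new]
{1,2,3,4} --p--> {0,1,3,5}  [new]
{1,2,3,4} --q--> {1,2,3,4,5}  [seen]
{1,2,3,4,5} --p--> {0,1,3,5}  [seen]
{1,2,3,4,5} --q--> {1,2,3,4,5}  [seen]
{0,1,3,5} --p--> {0,1,3,4,5}  [new]
{0,1,3,5} --q--> {1,2,3,4}  [seen]
{0,1,3,4,5} --p--> {0,1,3,4,5}  [seen]
{0,1,3,4,5} --q--> {1,2,3,4,5}  [seen]
Reachable DFA states: {0}, {0,3,4}, {1,2,3,4}, {1,2,3,4,5}, {0,1,3,5}, {0,1,3,4,5}.
Accepting DFA states (contain an NFA accepting state): {0}, {0,3,4}, {0,1,3,5}, {0,1,3,4,5}.

4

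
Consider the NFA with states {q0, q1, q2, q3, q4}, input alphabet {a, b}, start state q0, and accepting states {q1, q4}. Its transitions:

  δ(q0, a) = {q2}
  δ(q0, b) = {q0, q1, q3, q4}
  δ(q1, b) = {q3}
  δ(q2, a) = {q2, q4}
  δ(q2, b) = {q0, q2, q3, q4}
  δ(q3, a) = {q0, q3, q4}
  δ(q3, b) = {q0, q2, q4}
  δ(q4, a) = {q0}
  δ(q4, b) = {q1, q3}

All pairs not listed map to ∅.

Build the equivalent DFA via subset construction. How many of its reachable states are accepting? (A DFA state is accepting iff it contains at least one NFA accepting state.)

Start state of the DFA: {q0}.
{q0} --a--> {q2}  [new]
{q0} --b--> {q0, q1, q3, q4}  [new]
{q2} --a--> {q2, q4}  [new]
{q2} --b--> {q0, q2, q3, q4}  [new]
{q0, q1, q3, q4} --a--> {q0, q2, q3, q4}  [seen]
{q0, q1, q3, q4} --b--> {q0, q1, q2, q3, q4}  [new]
{q2, q4} --a--> {q0, q2, q4}  [new]
{q2, q4} --b--> {q0, q1, q2, q3, q4}  [seen]
{q0, q2, q3, q4} --a--> {q0, q2, q3, q4}  [seen]
{q0, q2, q3, q4} --b--> {q0, q1, q2, q3, q4}  [seen]
{q0, q1, q2, q3, q4} --a--> {q0, q2, q3, q4}  [seen]
{q0, q1, q2, q3, q4} --b--> {q0, q1, q2, q3, q4}  [seen]
{q0, q2, q4} --a--> {q0, q2, q4}  [seen]
{q0, q2, q4} --b--> {q0, q1, q2, q3, q4}  [seen]
Reachable DFA states: {q0}, {q2}, {q0, q1, q3, q4}, {q2, q4}, {q0, q2, q3, q4}, {q0, q1, q2, q3, q4}, {q0, q2, q4}.
Accepting DFA states (contain an NFA accepting state): {q0, q1, q3, q4}, {q2, q4}, {q0, q2, q3, q4}, {q0, q1, q2, q3, q4}, {q0, q2, q4}.

5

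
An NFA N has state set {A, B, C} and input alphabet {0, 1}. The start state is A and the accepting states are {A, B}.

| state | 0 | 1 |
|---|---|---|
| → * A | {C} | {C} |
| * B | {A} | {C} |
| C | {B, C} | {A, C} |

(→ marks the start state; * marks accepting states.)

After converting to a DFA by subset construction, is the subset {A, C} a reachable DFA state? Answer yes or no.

Start state of the DFA: {A}.
{A} --0--> {C}  [new]
{A} --1--> {C}  [seen]
{C} --0--> {B, C}  [new]
{C} --1--> {A, C}  [new]
{B, C} --0--> {A, B, C}  [new]
{B, C} --1--> {A, C}  [seen]
{A, C} --0--> {B, C}  [seen]
{A, C} --1--> {A, C}  [seen]
{A, B, C} --0--> {A, B, C}  [seen]
{A, B, C} --1--> {A, C}  [seen]
Reachable DFA states: {A}, {C}, {B, C}, {A, C}, {A, B, C}.
{A, C} is among them.

yes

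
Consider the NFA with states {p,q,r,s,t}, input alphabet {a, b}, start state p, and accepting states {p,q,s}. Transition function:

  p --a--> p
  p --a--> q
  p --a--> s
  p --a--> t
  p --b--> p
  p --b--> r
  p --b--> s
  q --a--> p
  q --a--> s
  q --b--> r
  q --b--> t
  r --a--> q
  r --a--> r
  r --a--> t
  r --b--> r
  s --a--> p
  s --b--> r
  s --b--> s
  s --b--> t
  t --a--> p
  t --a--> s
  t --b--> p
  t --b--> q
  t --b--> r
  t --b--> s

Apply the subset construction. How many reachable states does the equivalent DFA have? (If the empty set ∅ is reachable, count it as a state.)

Start state of the DFA: {p}.
{p} --a--> {p,q,s,t}  [new]
{p} --b--> {p,r,s}  [new]
{p,q,s,t} --a--> {p,q,s,t}  [seen]
{p,q,s,t} --b--> {p,q,r,s,t}  [new]
{p,r,s} --a--> {p,q,r,s,t}  [seen]
{p,r,s} --b--> {p,r,s,t}  [new]
{p,q,r,s,t} --a--> {p,q,r,s,t}  [seen]
{p,q,r,s,t} --b--> {p,q,r,s,t}  [seen]
{p,r,s,t} --a--> {p,q,r,s,t}  [seen]
{p,r,s,t} --b--> {p,q,r,s,t}  [seen]
Reachable DFA states: {p}, {p,q,s,t}, {p,r,s}, {p,q,r,s,t}, {p,r,s,t}.

5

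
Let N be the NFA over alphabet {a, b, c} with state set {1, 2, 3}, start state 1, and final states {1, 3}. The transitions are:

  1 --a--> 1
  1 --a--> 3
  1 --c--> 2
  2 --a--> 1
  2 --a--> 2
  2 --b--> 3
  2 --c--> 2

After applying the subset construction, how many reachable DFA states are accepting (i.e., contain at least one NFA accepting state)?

Start state of the DFA: {1}.
{1} --a--> {1, 3}  [new]
{1} --b--> ∅  [new]
{1} --c--> {2}  [new]
{1, 3} --a--> {1, 3}  [seen]
{1, 3} --b--> ∅  [seen]
{1, 3} --c--> {2}  [seen]
∅ --a--> ∅  [seen]
∅ --b--> ∅  [seen]
∅ --c--> ∅  [seen]
{2} --a--> {1, 2}  [new]
{2} --b--> {3}  [new]
{2} --c--> {2}  [seen]
{1, 2} --a--> {1, 2, 3}  [new]
{1, 2} --b--> {3}  [seen]
{1, 2} --c--> {2}  [seen]
{3} --a--> ∅  [seen]
{3} --b--> ∅  [seen]
{3} --c--> ∅  [seen]
{1, 2, 3} --a--> {1, 2, 3}  [seen]
{1, 2, 3} --b--> {3}  [seen]
{1, 2, 3} --c--> {2}  [seen]
Reachable DFA states: {1}, {1, 3}, ∅, {2}, {1, 2}, {3}, {1, 2, 3}.
Accepting DFA states (contain an NFA accepting state): {1}, {1, 3}, {1, 2}, {3}, {1, 2, 3}.

5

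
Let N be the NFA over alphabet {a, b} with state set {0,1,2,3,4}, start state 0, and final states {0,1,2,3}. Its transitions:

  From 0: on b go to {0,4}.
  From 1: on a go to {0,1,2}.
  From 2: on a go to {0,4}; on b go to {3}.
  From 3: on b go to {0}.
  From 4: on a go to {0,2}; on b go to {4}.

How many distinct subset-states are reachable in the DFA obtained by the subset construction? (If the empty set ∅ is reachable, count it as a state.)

5

Start state of the DFA: {0}.
{0} --a--> ∅  [new]
{0} --b--> {0,4}  [new]
∅ --a--> ∅  [seen]
∅ --b--> ∅  [seen]
{0,4} --a--> {0,2}  [new]
{0,4} --b--> {0,4}  [seen]
{0,2} --a--> {0,4}  [seen]
{0,2} --b--> {0,3,4}  [new]
{0,3,4} --a--> {0,2}  [seen]
{0,3,4} --b--> {0,4}  [seen]
Reachable DFA states: {0}, ∅, {0,4}, {0,2}, {0,3,4}.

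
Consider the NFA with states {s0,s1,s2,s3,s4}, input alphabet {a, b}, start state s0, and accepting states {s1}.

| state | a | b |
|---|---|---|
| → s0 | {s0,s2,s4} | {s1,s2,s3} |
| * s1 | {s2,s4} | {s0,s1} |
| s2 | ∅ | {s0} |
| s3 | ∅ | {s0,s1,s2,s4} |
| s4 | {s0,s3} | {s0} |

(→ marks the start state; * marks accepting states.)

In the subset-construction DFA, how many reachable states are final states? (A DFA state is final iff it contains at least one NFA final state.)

4

Start state of the DFA: {s0}.
{s0} --a--> {s0,s2,s4}  [new]
{s0} --b--> {s1,s2,s3}  [new]
{s0,s2,s4} --a--> {s0,s2,s3,s4}  [new]
{s0,s2,s4} --b--> {s0,s1,s2,s3}  [new]
{s1,s2,s3} --a--> {s2,s4}  [new]
{s1,s2,s3} --b--> {s0,s1,s2,s4}  [new]
{s0,s2,s3,s4} --a--> {s0,s2,s3,s4}  [seen]
{s0,s2,s3,s4} --b--> {s0,s1,s2,s3,s4}  [new]
{s0,s1,s2,s3} --a--> {s0,s2,s4}  [seen]
{s0,s1,s2,s3} --b--> {s0,s1,s2,s3,s4}  [seen]
{s2,s4} --a--> {s0,s3}  [new]
{s2,s4} --b--> {s0}  [seen]
{s0,s1,s2,s4} --a--> {s0,s2,s3,s4}  [seen]
{s0,s1,s2,s4} --b--> {s0,s1,s2,s3}  [seen]
{s0,s1,s2,s3,s4} --a--> {s0,s2,s3,s4}  [seen]
{s0,s1,s2,s3,s4} --b--> {s0,s1,s2,s3,s4}  [seen]
{s0,s3} --a--> {s0,s2,s4}  [seen]
{s0,s3} --b--> {s0,s1,s2,s3,s4}  [seen]
Reachable DFA states: {s0}, {s0,s2,s4}, {s1,s2,s3}, {s0,s2,s3,s4}, {s0,s1,s2,s3}, {s2,s4}, {s0,s1,s2,s4}, {s0,s1,s2,s3,s4}, {s0,s3}.
Accepting DFA states (contain an NFA accepting state): {s1,s2,s3}, {s0,s1,s2,s3}, {s0,s1,s2,s4}, {s0,s1,s2,s3,s4}.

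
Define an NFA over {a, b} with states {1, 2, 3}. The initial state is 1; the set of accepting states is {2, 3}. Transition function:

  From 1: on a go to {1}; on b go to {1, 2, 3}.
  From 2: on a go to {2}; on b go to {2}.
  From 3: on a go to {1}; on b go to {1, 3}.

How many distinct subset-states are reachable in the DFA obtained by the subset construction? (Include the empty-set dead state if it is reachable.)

Start state of the DFA: {1}.
{1} --a--> {1}  [seen]
{1} --b--> {1, 2, 3}  [new]
{1, 2, 3} --a--> {1, 2}  [new]
{1, 2, 3} --b--> {1, 2, 3}  [seen]
{1, 2} --a--> {1, 2}  [seen]
{1, 2} --b--> {1, 2, 3}  [seen]
Reachable DFA states: {1}, {1, 2, 3}, {1, 2}.

3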